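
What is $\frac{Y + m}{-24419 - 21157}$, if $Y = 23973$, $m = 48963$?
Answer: $- \frac{1013}{633} \approx -1.6003$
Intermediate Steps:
$\frac{Y + m}{-24419 - 21157} = \frac{23973 + 48963}{-24419 - 21157} = \frac{72936}{-45576} = 72936 \left(- \frac{1}{45576}\right) = - \frac{1013}{633}$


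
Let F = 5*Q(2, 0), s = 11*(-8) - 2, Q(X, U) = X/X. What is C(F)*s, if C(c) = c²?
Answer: -2250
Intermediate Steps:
Q(X, U) = 1
s = -90 (s = -88 - 2 = -90)
F = 5 (F = 5*1 = 5)
C(F)*s = 5²*(-90) = 25*(-90) = -2250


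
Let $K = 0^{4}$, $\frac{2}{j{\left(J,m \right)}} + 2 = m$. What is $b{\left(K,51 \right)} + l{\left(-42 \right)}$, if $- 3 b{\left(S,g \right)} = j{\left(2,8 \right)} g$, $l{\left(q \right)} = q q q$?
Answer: $- \frac{222281}{3} \approx -74094.0$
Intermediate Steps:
$l{\left(q \right)} = q^{3}$ ($l{\left(q \right)} = q^{2} q = q^{3}$)
$j{\left(J,m \right)} = \frac{2}{-2 + m}$
$K = 0$
$b{\left(S,g \right)} = - \frac{g}{9}$ ($b{\left(S,g \right)} = - \frac{\frac{2}{-2 + 8} g}{3} = - \frac{\frac{2}{6} g}{3} = - \frac{2 \cdot \frac{1}{6} g}{3} = - \frac{\frac{1}{3} g}{3} = - \frac{g}{9}$)
$b{\left(K,51 \right)} + l{\left(-42 \right)} = \left(- \frac{1}{9}\right) 51 + \left(-42\right)^{3} = - \frac{17}{3} - 74088 = - \frac{222281}{3}$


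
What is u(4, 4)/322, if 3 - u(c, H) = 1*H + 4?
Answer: -5/322 ≈ -0.015528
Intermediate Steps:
u(c, H) = -1 - H (u(c, H) = 3 - (1*H + 4) = 3 - (H + 4) = 3 - (4 + H) = 3 + (-4 - H) = -1 - H)
u(4, 4)/322 = (-1 - 1*4)/322 = (-1 - 4)/322 = (1/322)*(-5) = -5/322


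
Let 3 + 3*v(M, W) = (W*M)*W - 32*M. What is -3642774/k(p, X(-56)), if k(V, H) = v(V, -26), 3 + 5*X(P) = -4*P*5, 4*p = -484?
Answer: 10928322/77927 ≈ 140.24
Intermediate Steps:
p = -121 (p = (¼)*(-484) = -121)
X(P) = -⅗ - 4*P (X(P) = -⅗ + (-4*P*5)/5 = -⅗ + (-20*P)/5 = -⅗ - 4*P)
v(M, W) = -1 - 32*M/3 + M*W²/3 (v(M, W) = -1 + ((W*M)*W - 32*M)/3 = -1 + ((M*W)*W - 32*M)/3 = -1 + (M*W² - 32*M)/3 = -1 + (-32*M + M*W²)/3 = -1 + (-32*M/3 + M*W²/3) = -1 - 32*M/3 + M*W²/3)
k(V, H) = -1 + 644*V/3 (k(V, H) = -1 - 32*V/3 + (⅓)*V*(-26)² = -1 - 32*V/3 + (⅓)*V*676 = -1 - 32*V/3 + 676*V/3 = -1 + 644*V/3)
-3642774/k(p, X(-56)) = -3642774/(-1 + (644/3)*(-121)) = -3642774/(-1 - 77924/3) = -3642774/(-77927/3) = -3642774*(-3/77927) = 10928322/77927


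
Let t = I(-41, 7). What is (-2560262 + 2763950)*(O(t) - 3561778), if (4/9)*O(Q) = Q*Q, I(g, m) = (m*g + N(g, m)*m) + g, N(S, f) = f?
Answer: -689817062646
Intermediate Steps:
I(g, m) = g + m**2 + g*m (I(g, m) = (m*g + m*m) + g = (g*m + m**2) + g = (m**2 + g*m) + g = g + m**2 + g*m)
t = -279 (t = -41 + 7**2 - 41*7 = -41 + 49 - 287 = -279)
O(Q) = 9*Q**2/4 (O(Q) = 9*(Q*Q)/4 = 9*Q**2/4)
(-2560262 + 2763950)*(O(t) - 3561778) = (-2560262 + 2763950)*((9/4)*(-279)**2 - 3561778) = 203688*((9/4)*77841 - 3561778) = 203688*(700569/4 - 3561778) = 203688*(-13546543/4) = -689817062646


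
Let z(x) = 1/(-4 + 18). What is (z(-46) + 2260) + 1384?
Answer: 51017/14 ≈ 3644.1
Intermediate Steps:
z(x) = 1/14
(z(-46) + 2260) + 1384 = (1/14 + 2260) + 1384 = 31641/14 + 1384 = 51017/14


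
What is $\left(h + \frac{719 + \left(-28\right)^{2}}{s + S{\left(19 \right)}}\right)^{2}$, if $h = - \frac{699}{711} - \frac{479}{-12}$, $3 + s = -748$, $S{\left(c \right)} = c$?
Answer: $\frac{31586531076}{23222761} \approx 1360.2$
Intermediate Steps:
$s = -751$ ($s = -3 - 748 = -751$)
$h = \frac{12303}{316}$ ($h = \left(-699\right) \frac{1}{711} - - \frac{479}{12} = - \frac{233}{237} + \frac{479}{12} = \frac{12303}{316} \approx 38.934$)
$\left(h + \frac{719 + \left(-28\right)^{2}}{s + S{\left(19 \right)}}\right)^{2} = \left(\frac{12303}{316} + \frac{719 + \left(-28\right)^{2}}{-751 + 19}\right)^{2} = \left(\frac{12303}{316} + \frac{719 + 784}{-732}\right)^{2} = \left(\frac{12303}{316} + 1503 \left(- \frac{1}{732}\right)\right)^{2} = \left(\frac{12303}{316} - \frac{501}{244}\right)^{2} = \left(\frac{177726}{4819}\right)^{2} = \frac{31586531076}{23222761}$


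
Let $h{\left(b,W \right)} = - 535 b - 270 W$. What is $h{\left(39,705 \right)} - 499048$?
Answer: $-710263$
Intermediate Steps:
$h{\left(39,705 \right)} - 499048 = \left(\left(-535\right) 39 - 190350\right) - 499048 = \left(-20865 - 190350\right) - 499048 = -211215 - 499048 = -710263$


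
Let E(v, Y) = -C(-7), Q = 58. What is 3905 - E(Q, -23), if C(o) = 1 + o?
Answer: 3899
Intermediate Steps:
E(v, Y) = 6 (E(v, Y) = -(1 - 7) = -1*(-6) = 6)
3905 - E(Q, -23) = 3905 - 1*6 = 3905 - 6 = 3899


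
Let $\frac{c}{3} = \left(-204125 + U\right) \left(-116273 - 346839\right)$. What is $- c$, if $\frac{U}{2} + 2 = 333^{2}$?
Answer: $24520391064$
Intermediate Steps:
$U = 221774$ ($U = -4 + 2 \cdot 333^{2} = -4 + 2 \cdot 110889 = -4 + 221778 = 221774$)
$c = -24520391064$ ($c = 3 \left(-204125 + 221774\right) \left(-116273 - 346839\right) = 3 \cdot 17649 \left(-463112\right) = 3 \left(-8173463688\right) = -24520391064$)
$- c = \left(-1\right) \left(-24520391064\right) = 24520391064$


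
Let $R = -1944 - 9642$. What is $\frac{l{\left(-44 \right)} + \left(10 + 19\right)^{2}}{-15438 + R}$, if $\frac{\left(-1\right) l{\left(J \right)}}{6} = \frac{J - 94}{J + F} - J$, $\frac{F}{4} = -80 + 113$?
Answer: $- \frac{12901}{594528} \approx -0.0217$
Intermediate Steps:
$F = 132$ ($F = 4 \left(-80 + 113\right) = 4 \cdot 33 = 132$)
$l{\left(J \right)} = 6 J - \frac{6 \left(-94 + J\right)}{132 + J}$ ($l{\left(J \right)} = - 6 \left(\frac{J - 94}{J + 132} - J\right) = - 6 \left(\frac{-94 + J}{132 + J} - J\right) = - 6 \left(- J + \frac{-94 + J}{132 + J}\right) = 6 J - \frac{6 \left(-94 + J\right)}{132 + J}$)
$R = -11586$ ($R = -1944 - 9642 = -11586$)
$\frac{l{\left(-44 \right)} + \left(10 + 19\right)^{2}}{-15438 + R} = \frac{\frac{6 \left(94 + \left(-44\right)^{2} + 131 \left(-44\right)\right)}{132 - 44} + \left(10 + 19\right)^{2}}{-15438 - 11586} = \frac{\frac{6 \left(94 + 1936 - 5764\right)}{88} + 29^{2}}{-27024} = \left(6 \cdot \frac{1}{88} \left(-3734\right) + 841\right) \left(- \frac{1}{27024}\right) = \left(- \frac{5601}{22} + 841\right) \left(- \frac{1}{27024}\right) = \frac{12901}{22} \left(- \frac{1}{27024}\right) = - \frac{12901}{594528}$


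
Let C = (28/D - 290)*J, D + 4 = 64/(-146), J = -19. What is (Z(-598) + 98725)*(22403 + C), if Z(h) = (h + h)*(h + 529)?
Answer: 411555216838/81 ≈ 5.0809e+9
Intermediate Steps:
D = -324/73 (D = -4 + 64/(-146) = -4 + 64*(-1/146) = -4 - 32/73 = -324/73 ≈ -4.4384)
Z(h) = 2*h*(529 + h) (Z(h) = (2*h)*(529 + h) = 2*h*(529 + h))
C = 456019/81 (C = (28/(-324/73) - 290)*(-19) = (28*(-73/324) - 290)*(-19) = (-511/81 - 290)*(-19) = -24001/81*(-19) = 456019/81 ≈ 5629.9)
(Z(-598) + 98725)*(22403 + C) = (2*(-598)*(529 - 598) + 98725)*(22403 + 456019/81) = (2*(-598)*(-69) + 98725)*(2270662/81) = (82524 + 98725)*(2270662/81) = 181249*(2270662/81) = 411555216838/81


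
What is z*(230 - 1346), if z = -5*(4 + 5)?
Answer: 50220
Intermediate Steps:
z = -45 (z = -5*9 = -45)
z*(230 - 1346) = -45*(230 - 1346) = -45*(-1116) = 50220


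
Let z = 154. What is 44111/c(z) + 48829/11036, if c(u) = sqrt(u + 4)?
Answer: 48829/11036 + 44111*sqrt(158)/158 ≈ 3513.7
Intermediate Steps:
c(u) = sqrt(4 + u)
44111/c(z) + 48829/11036 = 44111/(sqrt(4 + 154)) + 48829/11036 = 44111/(sqrt(158)) + 48829*(1/11036) = 44111*(sqrt(158)/158) + 48829/11036 = 44111*sqrt(158)/158 + 48829/11036 = 48829/11036 + 44111*sqrt(158)/158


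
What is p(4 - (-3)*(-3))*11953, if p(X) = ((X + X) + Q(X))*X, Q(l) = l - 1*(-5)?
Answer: 597650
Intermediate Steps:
Q(l) = 5 + l (Q(l) = l + 5 = 5 + l)
p(X) = X*(5 + 3*X) (p(X) = ((X + X) + (5 + X))*X = (2*X + (5 + X))*X = (5 + 3*X)*X = X*(5 + 3*X))
p(4 - (-3)*(-3))*11953 = ((4 - (-3)*(-3))*(5 + 3*(4 - (-3)*(-3))))*11953 = ((4 - 1*9)*(5 + 3*(4 - 1*9)))*11953 = ((4 - 9)*(5 + 3*(4 - 9)))*11953 = -5*(5 + 3*(-5))*11953 = -5*(5 - 15)*11953 = -5*(-10)*11953 = 50*11953 = 597650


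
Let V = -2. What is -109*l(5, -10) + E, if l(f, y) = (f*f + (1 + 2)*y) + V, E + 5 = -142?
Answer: 616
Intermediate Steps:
E = -147 (E = -5 - 142 = -147)
l(f, y) = -2 + f**2 + 3*y (l(f, y) = (f*f + (1 + 2)*y) - 2 = (f**2 + 3*y) - 2 = -2 + f**2 + 3*y)
-109*l(5, -10) + E = -109*(-2 + 5**2 + 3*(-10)) - 147 = -109*(-2 + 25 - 30) - 147 = -109*(-7) - 147 = 763 - 147 = 616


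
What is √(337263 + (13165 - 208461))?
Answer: √141967 ≈ 376.79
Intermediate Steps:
√(337263 + (13165 - 208461)) = √(337263 - 195296) = √141967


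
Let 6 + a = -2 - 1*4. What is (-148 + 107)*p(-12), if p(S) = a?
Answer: 492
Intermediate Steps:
a = -12 (a = -6 + (-2 - 1*4) = -6 + (-2 - 4) = -6 - 6 = -12)
p(S) = -12
(-148 + 107)*p(-12) = (-148 + 107)*(-12) = -41*(-12) = 492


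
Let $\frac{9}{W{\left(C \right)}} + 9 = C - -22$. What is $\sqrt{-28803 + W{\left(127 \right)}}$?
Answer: $\frac{i \sqrt{141134385}}{70} \approx 169.71 i$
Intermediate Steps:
$W{\left(C \right)} = \frac{9}{13 + C}$ ($W{\left(C \right)} = \frac{9}{-9 + \left(C - -22\right)} = \frac{9}{-9 + \left(C + 22\right)} = \frac{9}{-9 + \left(22 + C\right)} = \frac{9}{13 + C}$)
$\sqrt{-28803 + W{\left(127 \right)}} = \sqrt{-28803 + \frac{9}{13 + 127}} = \sqrt{-28803 + \frac{9}{140}} = \sqrt{- \frac{4032411}{140}} = \frac{i \sqrt{141134385}}{70}$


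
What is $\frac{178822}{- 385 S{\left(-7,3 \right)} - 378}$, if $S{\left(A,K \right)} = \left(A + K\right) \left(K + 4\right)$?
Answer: $\frac{12773}{743} \approx 17.191$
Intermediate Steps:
$S{\left(A,K \right)} = \left(4 + K\right) \left(A + K\right)$ ($S{\left(A,K \right)} = \left(A + K\right) \left(4 + K\right) = \left(4 + K\right) \left(A + K\right)$)
$\frac{178822}{- 385 S{\left(-7,3 \right)} - 378} = \frac{178822}{- 385 \left(3^{2} + 4 \left(-7\right) + 4 \cdot 3 - 21\right) - 378} = \frac{178822}{- 385 \left(9 - 28 + 12 - 21\right) - 378} = \frac{178822}{\left(-385\right) \left(-28\right) - 378} = \frac{178822}{10780 - 378} = \frac{178822}{10402} = 178822 \cdot \frac{1}{10402} = \frac{12773}{743}$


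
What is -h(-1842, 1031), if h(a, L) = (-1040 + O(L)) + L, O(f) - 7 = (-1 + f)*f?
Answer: -1061928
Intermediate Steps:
O(f) = 7 + f*(-1 + f) (O(f) = 7 + (-1 + f)*f = 7 + f*(-1 + f))
h(a, L) = -1033 + L**2 (h(a, L) = (-1040 + (7 + L**2 - L)) + L = (-1033 + L**2 - L) + L = -1033 + L**2)
-h(-1842, 1031) = -(-1033 + 1031**2) = -(-1033 + 1062961) = -1*1061928 = -1061928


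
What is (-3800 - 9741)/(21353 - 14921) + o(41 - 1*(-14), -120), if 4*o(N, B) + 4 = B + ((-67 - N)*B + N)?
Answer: 23416627/6432 ≈ 3640.6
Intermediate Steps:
o(N, B) = -1 + B/4 + N/4 + B*(-67 - N)/4 (o(N, B) = -1 + (B + ((-67 - N)*B + N))/4 = -1 + (B + (B*(-67 - N) + N))/4 = -1 + (B + (N + B*(-67 - N)))/4 = -1 + (B + N + B*(-67 - N))/4 = -1 + (B/4 + N/4 + B*(-67 - N)/4) = -1 + B/4 + N/4 + B*(-67 - N)/4)
(-3800 - 9741)/(21353 - 14921) + o(41 - 1*(-14), -120) = (-3800 - 9741)/(21353 - 14921) + (-1 - 33/2*(-120) + (41 - 1*(-14))/4 - ¼*(-120)*(41 - 1*(-14))) = -13541/6432 + (-1 + 1980 + (41 + 14)/4 - ¼*(-120)*(41 + 14)) = -13541*1/6432 + (-1 + 1980 + (¼)*55 - ¼*(-120)*55) = -13541/6432 + (-1 + 1980 + 55/4 + 1650) = -13541/6432 + 14571/4 = 23416627/6432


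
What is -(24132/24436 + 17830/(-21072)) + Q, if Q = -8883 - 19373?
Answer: -1818690266497/64364424 ≈ -28256.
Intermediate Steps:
Q = -28256
-(24132/24436 + 17830/(-21072)) + Q = -(24132/24436 + 17830/(-21072)) - 28256 = -(24132*(1/24436) + 17830*(-1/21072)) - 28256 = -(6033/6109 - 8915/10536) - 28256 = -1*9101953/64364424 - 28256 = -9101953/64364424 - 28256 = -1818690266497/64364424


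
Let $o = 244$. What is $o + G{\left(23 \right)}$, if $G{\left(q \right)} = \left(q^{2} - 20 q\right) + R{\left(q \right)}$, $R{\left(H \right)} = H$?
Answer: $336$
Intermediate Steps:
$G{\left(q \right)} = q^{2} - 19 q$ ($G{\left(q \right)} = \left(q^{2} - 20 q\right) + q = q^{2} - 19 q$)
$o + G{\left(23 \right)} = 244 + 23 \left(-19 + 23\right) = 244 + 23 \cdot 4 = 244 + 92 = 336$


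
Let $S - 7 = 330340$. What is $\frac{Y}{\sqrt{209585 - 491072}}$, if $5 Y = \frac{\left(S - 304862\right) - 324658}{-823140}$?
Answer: $- \frac{299173 i \sqrt{281487}}{1158516045900} \approx - 0.00013701 i$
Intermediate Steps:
$S = 330347$ ($S = 7 + 330340 = 330347$)
$Y = \frac{299173}{4115700}$ ($Y = \frac{\left(\left(330347 - 304862\right) - 324658\right) \frac{1}{-823140}}{5} = \frac{\left(25485 - 324658\right) \left(- \frac{1}{823140}\right)}{5} = \frac{\left(-299173\right) \left(- \frac{1}{823140}\right)}{5} = \frac{1}{5} \cdot \frac{299173}{823140} = \frac{299173}{4115700} \approx 0.072691$)
$\frac{Y}{\sqrt{209585 - 491072}} = \frac{299173}{4115700 \sqrt{209585 - 491072}} = \frac{299173}{4115700 \sqrt{-281487}} = \frac{299173}{4115700 i \sqrt{281487}} = \frac{299173 \left(- \frac{i \sqrt{281487}}{281487}\right)}{4115700} = - \frac{299173 i \sqrt{281487}}{1158516045900}$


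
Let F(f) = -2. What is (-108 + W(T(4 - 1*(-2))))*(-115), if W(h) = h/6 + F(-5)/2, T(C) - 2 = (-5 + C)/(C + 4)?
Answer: 49979/4 ≈ 12495.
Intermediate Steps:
T(C) = 2 + (-5 + C)/(4 + C) (T(C) = 2 + (-5 + C)/(C + 4) = 2 + (-5 + C)/(4 + C))
W(h) = -1 + h/6 (W(h) = h/6 - 2/2 = h*(⅙) - 2*½ = h/6 - 1 = -1 + h/6)
(-108 + W(T(4 - 1*(-2))))*(-115) = (-108 + (-1 + (3*(1 + (4 - 1*(-2)))/(4 + (4 - 1*(-2))))/6))*(-115) = (-108 + (-1 + (3*(1 + (4 + 2))/(4 + (4 + 2)))/6))*(-115) = (-108 + (-1 + (3*(1 + 6)/(4 + 6))/6))*(-115) = (-108 + (-1 + (3*7/10)/6))*(-115) = (-108 + (-1 + (3*(⅒)*7)/6))*(-115) = (-108 + (-1 + (⅙)*(21/10)))*(-115) = (-108 + (-1 + 7/20))*(-115) = (-108 - 13/20)*(-115) = -2173/20*(-115) = 49979/4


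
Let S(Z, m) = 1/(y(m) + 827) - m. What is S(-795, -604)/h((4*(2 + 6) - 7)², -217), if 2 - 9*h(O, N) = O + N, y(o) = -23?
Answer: -1456851/108808 ≈ -13.389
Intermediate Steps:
S(Z, m) = 1/804 - m (S(Z, m) = 1/(-23 + 827) - m = 1/804 - m)
h(O, N) = 2/9 - N/9 - O/9 (h(O, N) = 2/9 - (O + N)/9 = 2/9 - (N + O)/9 = 2/9 + (-N/9 - O/9) = 2/9 - N/9 - O/9)
S(-795, -604)/h((4*(2 + 6) - 7)², -217) = (1/804 - 1*(-604))/(2/9 - ⅑*(-217) - (4*(2 + 6) - 7)²/9) = (1/804 + 604)/(2/9 + 217/9 - (4*8 - 7)²/9) = 485617/(804*(2/9 + 217/9 - (32 - 7)²/9)) = 485617/(804*(2/9 + 217/9 - ⅑*25²)) = 485617/(804*(2/9 + 217/9 - ⅑*625)) = 485617/(804*(2/9 + 217/9 - 625/9)) = 485617/(804*(-406/9)) = (485617/804)*(-9/406) = -1456851/108808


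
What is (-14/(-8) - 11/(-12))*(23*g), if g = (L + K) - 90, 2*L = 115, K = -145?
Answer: -32660/3 ≈ -10887.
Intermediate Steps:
L = 115/2 (L = (½)*115 = 115/2 ≈ 57.500)
g = -355/2 (g = (115/2 - 145) - 90 = -175/2 - 90 = -355/2 ≈ -177.50)
(-14/(-8) - 11/(-12))*(23*g) = (-14/(-8) - 11/(-12))*(23*(-355/2)) = (-14*(-⅛) - 11*(-1/12))*(-8165/2) = (7/4 + 11/12)*(-8165/2) = (8/3)*(-8165/2) = -32660/3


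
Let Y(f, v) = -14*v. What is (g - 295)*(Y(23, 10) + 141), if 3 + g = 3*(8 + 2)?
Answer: -268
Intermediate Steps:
g = 27 (g = -3 + 3*(8 + 2) = -3 + 3*10 = -3 + 30 = 27)
(g - 295)*(Y(23, 10) + 141) = (27 - 295)*(-14*10 + 141) = -268*(-140 + 141) = -268*1 = -268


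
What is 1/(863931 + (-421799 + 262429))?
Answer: 1/704561 ≈ 1.4193e-6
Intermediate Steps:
1/(863931 + (-421799 + 262429)) = 1/(863931 - 159370) = 1/704561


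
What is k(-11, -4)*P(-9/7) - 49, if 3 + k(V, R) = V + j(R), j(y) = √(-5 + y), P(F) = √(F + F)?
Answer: -49 - √14*(9/7 + 6*I) ≈ -53.811 - 22.45*I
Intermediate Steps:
P(F) = √2*√F (P(F) = √(2*F) = √2*√F)
k(V, R) = -3 + V + √(-5 + R) (k(V, R) = -3 + (V + √(-5 + R)) = -3 + V + √(-5 + R))
k(-11, -4)*P(-9/7) - 49 = (-3 - 11 + √(-5 - 4))*(√2*√(-9/7)) - 49 = (-3 - 11 + √(-9))*(√2*√(-9*⅐)) - 49 = (-3 - 11 + 3*I)*(√2*√(-9/7)) - 49 = (-14 + 3*I)*(√2*(3*I*√7/7)) - 49 = (-14 + 3*I)*(3*I*√14/7) - 49 = 3*I*√14*(-14 + 3*I)/7 - 49 = -49 + 3*I*√14*(-14 + 3*I)/7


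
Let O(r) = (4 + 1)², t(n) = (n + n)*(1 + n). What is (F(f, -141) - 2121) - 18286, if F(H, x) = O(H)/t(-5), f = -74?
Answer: -163251/8 ≈ -20406.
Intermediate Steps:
t(n) = 2*n*(1 + n) (t(n) = (2*n)*(1 + n) = 2*n*(1 + n))
O(r) = 25 (O(r) = 5² = 25)
F(H, x) = 5/8 (F(H, x) = 25/((2*(-5)*(1 - 5))) = 25/((2*(-5)*(-4))) = 25/40 = 25*(1/40) = 5/8)
(F(f, -141) - 2121) - 18286 = (5/8 - 2121) - 18286 = -16963/8 - 18286 = -163251/8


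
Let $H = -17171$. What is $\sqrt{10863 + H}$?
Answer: $2 i \sqrt{1577} \approx 79.423 i$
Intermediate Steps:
$\sqrt{10863 + H} = \sqrt{10863 - 17171} = \sqrt{-6308} = 2 i \sqrt{1577}$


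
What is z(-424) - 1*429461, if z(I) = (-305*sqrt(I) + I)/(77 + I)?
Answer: -149022543/347 + 610*I*sqrt(106)/347 ≈ -4.2946e+5 + 18.099*I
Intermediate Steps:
z(I) = (I - 305*sqrt(I))/(77 + I)
z(-424) - 1*429461 = (-424 - 610*I*sqrt(106))/(77 - 424) - 1*429461 = (-424 - 610*I*sqrt(106))/(-347) - 429461 = -(-424 - 610*I*sqrt(106))/347 - 429461 = (424/347 + 610*I*sqrt(106)/347) - 429461 = -149022543/347 + 610*I*sqrt(106)/347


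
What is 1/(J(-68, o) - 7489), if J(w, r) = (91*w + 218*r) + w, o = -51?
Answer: -1/24863 ≈ -4.0220e-5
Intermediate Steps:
J(w, r) = 92*w + 218*r
1/(J(-68, o) - 7489) = 1/((92*(-68) + 218*(-51)) - 7489) = 1/((-6256 - 11118) - 7489) = 1/(-17374 - 7489) = 1/(-24863) = -1/24863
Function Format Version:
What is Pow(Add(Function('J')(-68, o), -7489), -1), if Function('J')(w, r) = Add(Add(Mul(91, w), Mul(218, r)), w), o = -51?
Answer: Rational(-1, 24863) ≈ -4.0220e-5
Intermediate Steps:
Function('J')(w, r) = Add(Mul(92, w), Mul(218, r))
Pow(Add(Function('J')(-68, o), -7489), -1) = Pow(Add(Add(Mul(92, -68), Mul(218, -51)), -7489), -1) = Pow(Add(Add(-6256, -11118), -7489), -1) = Pow(Add(-17374, -7489), -1) = Pow(-24863, -1) = Rational(-1, 24863)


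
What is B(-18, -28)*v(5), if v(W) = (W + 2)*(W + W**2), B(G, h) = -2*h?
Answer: 11760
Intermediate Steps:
v(W) = (2 + W)*(W + W**2)
B(-18, -28)*v(5) = (-2*(-28))*(5*(2 + 5**2 + 3*5)) = 56*(5*(2 + 25 + 15)) = 56*(5*42) = 56*210 = 11760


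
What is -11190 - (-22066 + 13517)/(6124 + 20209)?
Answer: -294657721/26333 ≈ -11190.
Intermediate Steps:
-11190 - (-22066 + 13517)/(6124 + 20209) = -11190 - (-8549)/26333 = -11190 - 1*(-8549/26333) = -11190 + 8549/26333 = -294657721/26333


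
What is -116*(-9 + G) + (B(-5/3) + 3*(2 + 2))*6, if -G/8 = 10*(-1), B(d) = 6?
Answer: -8128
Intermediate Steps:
G = 80 (G = -80*(-1) = -8*(-10) = 80)
-116*(-9 + G) + (B(-5/3) + 3*(2 + 2))*6 = -116*(-9 + 80) + (6 + 3*(2 + 2))*6 = -116*71 + (6 + 3*4)*6 = -8236 + (6 + 12)*6 = -8236 + 18*6 = -8236 + 108 = -8128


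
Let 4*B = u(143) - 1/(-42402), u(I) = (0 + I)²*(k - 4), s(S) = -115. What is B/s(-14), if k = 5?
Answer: -867078499/19504920 ≈ -44.454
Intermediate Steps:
u(I) = I² (u(I) = (0 + I)²*(5 - 4) = I²*1 = I²)
B = 867078499/169608 (B = (143² - 1/(-42402))/4 = (20449 - 1*(-1/42402))/4 = (20449 + 1/42402)/4 = (¼)*(867078499/42402) = 867078499/169608 ≈ 5112.3)
B/s(-14) = (867078499/169608)/(-115) = (867078499/169608)*(-1/115) = -867078499/19504920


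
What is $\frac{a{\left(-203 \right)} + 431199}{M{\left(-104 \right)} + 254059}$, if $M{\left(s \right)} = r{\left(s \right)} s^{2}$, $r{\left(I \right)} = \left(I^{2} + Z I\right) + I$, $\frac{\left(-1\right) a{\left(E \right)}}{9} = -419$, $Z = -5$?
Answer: $\frac{434970}{121739371} \approx 0.003573$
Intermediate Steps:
$a{\left(E \right)} = 3771$ ($a{\left(E \right)} = \left(-9\right) \left(-419\right) = 3771$)
$r{\left(I \right)} = I^{2} - 4 I$ ($r{\left(I \right)} = \left(I^{2} - 5 I\right) + I = I^{2} - 4 I$)
$M{\left(s \right)} = s^{3} \left(-4 + s\right)$ ($M{\left(s \right)} = s \left(-4 + s\right) s^{2} = s^{3} \left(-4 + s\right)$)
$\frac{a{\left(-203 \right)} + 431199}{M{\left(-104 \right)} + 254059} = \frac{3771 + 431199}{\left(-104\right)^{3} \left(-4 - 104\right) + 254059} = \frac{434970}{\left(-1124864\right) \left(-108\right) + 254059} = \frac{434970}{121485312 + 254059} = \frac{434970}{121739371}$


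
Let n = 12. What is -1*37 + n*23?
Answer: 239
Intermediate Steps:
-1*37 + n*23 = -1*37 + 12*23 = -37 + 276 = 239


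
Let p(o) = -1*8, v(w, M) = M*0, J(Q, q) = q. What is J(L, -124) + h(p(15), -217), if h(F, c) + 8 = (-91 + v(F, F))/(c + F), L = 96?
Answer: -29609/225 ≈ -131.60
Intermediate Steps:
v(w, M) = 0
p(o) = -8
h(F, c) = -8 - 91/(F + c) (h(F, c) = -8 + (-91 + 0)/(c + F) = -8 - 91/(F + c))
J(L, -124) + h(p(15), -217) = -124 + (-91 - 8*(-8) - 8*(-217))/(-8 - 217) = -124 + (-91 + 64 + 1736)/(-225) = -124 - 1/225*1709 = -124 - 1709/225 = -29609/225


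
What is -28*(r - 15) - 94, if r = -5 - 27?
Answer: 1222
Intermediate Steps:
r = -32
-28*(r - 15) - 94 = -28*(-32 - 15) - 94 = -28*(-47) - 94 = 1316 - 94 = 1222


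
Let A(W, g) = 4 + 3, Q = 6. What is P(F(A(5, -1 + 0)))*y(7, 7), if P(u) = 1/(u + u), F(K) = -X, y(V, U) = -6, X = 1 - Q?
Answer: -⅗ ≈ -0.60000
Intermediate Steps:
X = -5 (X = 1 - 1*6 = 1 - 6 = -5)
A(W, g) = 7
F(K) = 5 (F(K) = -1*(-5) = 5)
P(u) = 1/(2*u)
P(F(A(5, -1 + 0)))*y(7, 7) = ((½)/5)*(-6) = ((½)*(⅕))*(-6) = (⅒)*(-6) = -⅗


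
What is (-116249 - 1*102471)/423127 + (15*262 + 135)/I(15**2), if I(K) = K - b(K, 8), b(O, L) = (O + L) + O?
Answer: -1770973015/98588591 ≈ -17.963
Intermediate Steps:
b(O, L) = L + 2*O (b(O, L) = (L + O) + O = L + 2*O)
I(K) = -8 - K (I(K) = K - (8 + 2*K) = K + (-8 - 2*K) = -8 - K)
(-116249 - 1*102471)/423127 + (15*262 + 135)/I(15**2) = (-116249 - 1*102471)/423127 + (15*262 + 135)/(-8 - 1*15**2) = (-116249 - 102471)*(1/423127) + (3930 + 135)/(-8 - 1*225) = -218720*1/423127 + 4065/(-8 - 225) = -218720/423127 + 4065/(-233) = -218720/423127 + 4065*(-1/233) = -218720/423127 - 4065/233 = -1770973015/98588591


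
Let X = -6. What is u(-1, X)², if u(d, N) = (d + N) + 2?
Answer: 25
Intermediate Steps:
u(d, N) = 2 + N + d (u(d, N) = (N + d) + 2 = 2 + N + d)
u(-1, X)² = (2 - 6 - 1)² = (-5)² = 25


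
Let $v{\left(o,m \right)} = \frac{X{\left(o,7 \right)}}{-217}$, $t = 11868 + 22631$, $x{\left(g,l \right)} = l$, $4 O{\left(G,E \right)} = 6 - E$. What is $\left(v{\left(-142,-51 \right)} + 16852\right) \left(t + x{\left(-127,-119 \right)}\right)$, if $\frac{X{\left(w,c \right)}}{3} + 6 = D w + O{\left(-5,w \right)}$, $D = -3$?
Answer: $\frac{125676536940}{217} \approx 5.7915 \cdot 10^{8}$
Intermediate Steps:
$O{\left(G,E \right)} = \frac{3}{2} - \frac{E}{4}$ ($O{\left(G,E \right)} = \frac{6 - E}{4} = \frac{3}{2} - \frac{E}{4}$)
$X{\left(w,c \right)} = - \frac{27}{2} - \frac{39 w}{4}$ ($X{\left(w,c \right)} = -18 + 3 \left(- 3 w - \left(- \frac{3}{2} + \frac{w}{4}\right)\right) = -18 + 3 \left(\frac{3}{2} - \frac{13 w}{4}\right) = -18 - \left(- \frac{9}{2} + \frac{39 w}{4}\right) = - \frac{27}{2} - \frac{39 w}{4}$)
$t = 34499$
$v{\left(o,m \right)} = \frac{27}{434} + \frac{39 o}{868}$ ($v{\left(o,m \right)} = \frac{- \frac{27}{2} - \frac{39 o}{4}}{-217} = \left(- \frac{27}{2} - \frac{39 o}{4}\right) \left(- \frac{1}{217}\right) = \frac{27}{434} + \frac{39 o}{868}$)
$\left(v{\left(-142,-51 \right)} + 16852\right) \left(t + x{\left(-127,-119 \right)}\right) = \left(\left(\frac{27}{434} + \frac{39}{868} \left(-142\right)\right) + 16852\right) \left(34499 - 119\right) = \left(\left(\frac{27}{434} - \frac{2769}{434}\right) + 16852\right) 34380 = \left(- \frac{1371}{217} + 16852\right) 34380 = \frac{3655513}{217} \cdot 34380 = \frac{125676536940}{217}$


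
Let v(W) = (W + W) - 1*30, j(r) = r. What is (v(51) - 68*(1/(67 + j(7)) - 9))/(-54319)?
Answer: -25274/2009803 ≈ -0.012575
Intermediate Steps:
v(W) = -30 + 2*W (v(W) = 2*W - 30 = -30 + 2*W)
(v(51) - 68*(1/(67 + j(7)) - 9))/(-54319) = ((-30 + 2*51) - 68*(1/(67 + 7) - 9))/(-54319) = ((-30 + 102) - 68*(1/74 - 9))*(-1/54319) = (72 - 68*(1/74 - 9))*(-1/54319) = (72 - 68*(-665)/74)*(-1/54319) = (72 - 1*(-22610/37))*(-1/54319) = (72 + 22610/37)*(-1/54319) = (25274/37)*(-1/54319) = -25274/2009803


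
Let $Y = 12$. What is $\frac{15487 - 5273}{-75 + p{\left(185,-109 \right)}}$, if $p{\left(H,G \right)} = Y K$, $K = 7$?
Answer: $\frac{10214}{9} \approx 1134.9$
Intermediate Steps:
$p{\left(H,G \right)} = 84$ ($p{\left(H,G \right)} = 12 \cdot 7 = 84$)
$\frac{15487 - 5273}{-75 + p{\left(185,-109 \right)}} = \frac{15487 - 5273}{-75 + 84} = \frac{10214}{9}$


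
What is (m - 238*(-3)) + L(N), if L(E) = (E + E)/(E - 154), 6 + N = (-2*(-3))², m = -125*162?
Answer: -605631/31 ≈ -19536.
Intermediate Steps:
m = -20250
N = 30 (N = -6 + (-2*(-3))² = -6 + 6² = -6 + 36 = 30)
L(E) = 2*E/(-154 + E) (L(E) = (2*E)/(-154 + E) = 2*E/(-154 + E))
(m - 238*(-3)) + L(N) = (-20250 - 238*(-3)) + 2*30/(-154 + 30) = (-20250 + 714) + 2*30/(-124) = -19536 + 2*30*(-1/124) = -19536 - 15/31 = -605631/31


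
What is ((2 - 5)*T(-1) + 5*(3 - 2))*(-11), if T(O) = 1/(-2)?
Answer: -143/2 ≈ -71.500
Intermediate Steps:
T(O) = -½
((2 - 5)*T(-1) + 5*(3 - 2))*(-11) = ((2 - 5)*(-½) + 5*(3 - 2))*(-11) = (-3*(-½) + 5*1)*(-11) = (3/2 + 5)*(-11) = (13/2)*(-11) = -143/2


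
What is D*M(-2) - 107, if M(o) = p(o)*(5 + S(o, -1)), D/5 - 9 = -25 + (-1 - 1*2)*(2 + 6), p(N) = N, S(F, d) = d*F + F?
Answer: 1893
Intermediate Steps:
S(F, d) = F + F*d (S(F, d) = F*d + F = F + F*d)
D = -200 (D = 45 + 5*(-25 + (-1 - 1*2)*(2 + 6)) = 45 + 5*(-25 + (-1 - 2)*8) = 45 + 5*(-25 - 3*8) = 45 + 5*(-25 - 24) = 45 + 5*(-49) = 45 - 245 = -200)
M(o) = 5*o (M(o) = o*(5 + o*(1 - 1)) = o*(5 + o*0) = o*(5 + 0) = o*5 = 5*o)
D*M(-2) - 107 = -1000*(-2) - 107 = -200*(-10) - 107 = 2000 - 107 = 1893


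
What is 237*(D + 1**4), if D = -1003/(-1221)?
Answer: 175696/407 ≈ 431.69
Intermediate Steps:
D = 1003/1221 (D = -1003*(-1/1221) = 1003/1221 ≈ 0.82146)
237*(D + 1**4) = 237*(1003/1221 + 1**4) = 237*(1003/1221 + 1) = 237*(2224/1221) = 175696/407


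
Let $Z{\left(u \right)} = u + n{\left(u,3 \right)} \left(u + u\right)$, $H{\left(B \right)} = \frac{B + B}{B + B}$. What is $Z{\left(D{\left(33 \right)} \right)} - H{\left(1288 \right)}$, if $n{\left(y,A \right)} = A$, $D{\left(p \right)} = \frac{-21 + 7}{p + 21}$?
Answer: $- \frac{76}{27} \approx -2.8148$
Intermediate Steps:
$D{\left(p \right)} = - \frac{14}{21 + p}$
$H{\left(B \right)} = 1$ ($H{\left(B \right)} = \frac{2 B}{2 B} = 2 B \frac{1}{2 B} = 1$)
$Z{\left(u \right)} = 7 u$ ($Z{\left(u \right)} = u + 3 \left(u + u\right) = u + 3 \cdot 2 u = u + 6 u = 7 u$)
$Z{\left(D{\left(33 \right)} \right)} - H{\left(1288 \right)} = 7 \left(- \frac{14}{21 + 33}\right) - 1 = 7 \left(- \frac{14}{54}\right) - 1 = 7 \left(\left(-14\right) \frac{1}{54}\right) - 1 = 7 \left(- \frac{7}{27}\right) - 1 = - \frac{49}{27} - 1 = - \frac{76}{27}$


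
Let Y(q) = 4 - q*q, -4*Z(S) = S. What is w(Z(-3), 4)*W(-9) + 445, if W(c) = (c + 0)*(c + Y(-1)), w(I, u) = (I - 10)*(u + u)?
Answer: -3551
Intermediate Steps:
Z(S) = -S/4
w(I, u) = 2*u*(-10 + I) (w(I, u) = (-10 + I)*(2*u) = 2*u*(-10 + I))
Y(q) = 4 - q²
W(c) = c*(3 + c) (W(c) = (c + 0)*(c + (4 - 1*(-1)²)) = c*(c + (4 - 1*1)) = c*(c + (4 - 1)) = c*(c + 3) = c*(3 + c))
w(Z(-3), 4)*W(-9) + 445 = (2*4*(-10 - ¼*(-3)))*(-9*(3 - 9)) + 445 = (2*4*(-10 + ¾))*(-9*(-6)) + 445 = (2*4*(-37/4))*54 + 445 = -74*54 + 445 = -3996 + 445 = -3551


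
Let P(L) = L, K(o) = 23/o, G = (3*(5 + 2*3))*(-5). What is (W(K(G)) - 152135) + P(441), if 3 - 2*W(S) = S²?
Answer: -4129828577/27225 ≈ -1.5169e+5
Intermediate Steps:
G = -165 (G = (3*(5 + 6))*(-5) = (3*11)*(-5) = 33*(-5) = -165)
W(S) = 3/2 - S²/2
(W(K(G)) - 152135) + P(441) = ((3/2 - (23/(-165))²/2) - 152135) + 441 = ((3/2 - (23*(-1/165))²/2) - 152135) + 441 = ((3/2 - (-23/165)²/2) - 152135) + 441 = ((3/2 - ½*529/27225) - 152135) + 441 = ((3/2 - 529/54450) - 152135) + 441 = (40573/27225 - 152135) + 441 = -4141834802/27225 + 441 = -4129828577/27225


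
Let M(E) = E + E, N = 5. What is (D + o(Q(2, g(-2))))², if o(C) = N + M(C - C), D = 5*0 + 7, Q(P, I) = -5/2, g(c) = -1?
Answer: 144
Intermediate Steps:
Q(P, I) = -5/2 (Q(P, I) = -5*½ = -5/2)
M(E) = 2*E
D = 7 (D = 0 + 7 = 7)
o(C) = 5 (o(C) = 5 + 2*(C - C) = 5 + 2*0 = 5 + 0 = 5)
(D + o(Q(2, g(-2))))² = (7 + 5)² = 12² = 144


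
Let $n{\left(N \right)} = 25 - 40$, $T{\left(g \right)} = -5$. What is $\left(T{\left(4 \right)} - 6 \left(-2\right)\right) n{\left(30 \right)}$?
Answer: $-105$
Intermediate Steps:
$n{\left(N \right)} = -15$ ($n{\left(N \right)} = 25 - 40 = -15$)
$\left(T{\left(4 \right)} - 6 \left(-2\right)\right) n{\left(30 \right)} = \left(-5 - 6 \left(-2\right)\right) \left(-15\right) = \left(-5 - -12\right) \left(-15\right) = \left(-5 + 12\right) \left(-15\right) = 7 \left(-15\right) = -105$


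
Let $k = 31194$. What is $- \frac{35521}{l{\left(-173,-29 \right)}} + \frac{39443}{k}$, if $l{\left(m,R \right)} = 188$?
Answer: $- \frac{550313395}{2932236} \approx -187.68$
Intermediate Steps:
$- \frac{35521}{l{\left(-173,-29 \right)}} + \frac{39443}{k} = - \frac{35521}{188} + \frac{39443}{31194} = - \frac{550313395}{2932236}$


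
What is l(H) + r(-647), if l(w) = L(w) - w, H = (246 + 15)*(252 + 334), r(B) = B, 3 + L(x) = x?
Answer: -650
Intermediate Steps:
L(x) = -3 + x
H = 152946 (H = 261*586 = 152946)
l(w) = -3 (l(w) = (-3 + w) - w = -3)
l(H) + r(-647) = -3 - 647 = -650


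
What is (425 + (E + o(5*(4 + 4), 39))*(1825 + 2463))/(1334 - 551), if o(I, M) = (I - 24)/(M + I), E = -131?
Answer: -1526701/2133 ≈ -715.75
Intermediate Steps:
o(I, M) = (-24 + I)/(I + M)
(425 + (E + o(5*(4 + 4), 39))*(1825 + 2463))/(1334 - 551) = (425 + (-131 + (-24 + 5*(4 + 4))/(5*(4 + 4) + 39))*(1825 + 2463))/(1334 - 551) = (425 + (-131 + (-24 + 5*8)/(5*8 + 39))*4288)/783 = (425 + (-131 + (-24 + 40)/(40 + 39))*4288)*(1/783) = (425 + (-131 + 16/79)*4288)*(1/783) = (425 - 10333/79*4288)*(1/783) = (425 - 44307904/79)*(1/783) = -44274329/79*1/783 = -1526701/2133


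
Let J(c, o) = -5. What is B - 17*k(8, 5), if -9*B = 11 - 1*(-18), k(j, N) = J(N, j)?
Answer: 736/9 ≈ 81.778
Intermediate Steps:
k(j, N) = -5
B = -29/9 (B = -(11 - 1*(-18))/9 = -(11 + 18)/9 = -⅑*29 = -29/9 ≈ -3.2222)
B - 17*k(8, 5) = -29/9 - 17*(-5) = -29/9 + 85 = 736/9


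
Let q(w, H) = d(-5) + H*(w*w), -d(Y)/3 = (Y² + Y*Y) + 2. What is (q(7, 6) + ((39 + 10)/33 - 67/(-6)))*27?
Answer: 89487/22 ≈ 4067.6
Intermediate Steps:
d(Y) = -6 - 6*Y² (d(Y) = -3*((Y² + Y*Y) + 2) = -3*((Y² + Y²) + 2) = -3*(2*Y² + 2) = -3*(2 + 2*Y²) = -6 - 6*Y²)
q(w, H) = -156 + H*w² (q(w, H) = (-6 - 6*(-5)²) + H*(w*w) = (-6 - 6*25) + H*w² = (-6 - 150) + H*w² = -156 + H*w²)
(q(7, 6) + ((39 + 10)/33 - 67/(-6)))*27 = ((-156 + 6*7²) + ((39 + 10)/33 - 67/(-6)))*27 = ((-156 + 6*49) + (49*(1/33) - 67*(-⅙)))*27 = ((-156 + 294) + (49/33 + 67/6))*27 = (138 + 835/66)*27 = (9943/66)*27 = 89487/22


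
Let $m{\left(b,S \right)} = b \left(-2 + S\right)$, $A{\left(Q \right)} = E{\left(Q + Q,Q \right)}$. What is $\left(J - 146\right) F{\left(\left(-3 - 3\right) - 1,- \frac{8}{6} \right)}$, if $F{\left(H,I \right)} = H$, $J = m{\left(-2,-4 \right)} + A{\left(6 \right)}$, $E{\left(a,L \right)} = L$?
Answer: $896$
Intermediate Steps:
$A{\left(Q \right)} = Q$
$J = 18$ ($J = - 2 \left(-2 - 4\right) + 6 = \left(-2\right) \left(-6\right) + 6 = 12 + 6 = 18$)
$\left(J - 146\right) F{\left(\left(-3 - 3\right) - 1,- \frac{8}{6} \right)} = \left(18 - 146\right) \left(\left(-3 - 3\right) - 1\right) = - 128 \left(-6 - 1\right) = \left(-128\right) \left(-7\right) = 896$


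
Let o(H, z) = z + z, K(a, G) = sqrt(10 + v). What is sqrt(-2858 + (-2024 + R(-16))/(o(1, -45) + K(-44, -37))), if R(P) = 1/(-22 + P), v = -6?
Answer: I*sqrt(1981369951)/836 ≈ 53.245*I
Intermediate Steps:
K(a, G) = 2 (K(a, G) = sqrt(10 - 6) = sqrt(4) = 2)
o(H, z) = 2*z
sqrt(-2858 + (-2024 + R(-16))/(o(1, -45) + K(-44, -37))) = sqrt(-2858 + (-2024 + 1/(-22 - 16))/(2*(-45) + 2)) = sqrt(-2858 + (-2024 + 1/(-38))/(-90 + 2)) = sqrt(-2858 + (-2024 - 1/38)/(-88)) = sqrt(-2858 - 76913/38*(-1/88)) = sqrt(-2858 + 76913/3344) = sqrt(-9480239/3344) = I*sqrt(1981369951)/836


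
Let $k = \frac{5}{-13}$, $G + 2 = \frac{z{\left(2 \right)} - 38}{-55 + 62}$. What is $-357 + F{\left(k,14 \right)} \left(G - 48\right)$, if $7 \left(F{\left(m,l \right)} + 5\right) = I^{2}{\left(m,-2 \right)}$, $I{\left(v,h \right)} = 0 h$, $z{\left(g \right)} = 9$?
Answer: $- \frac{604}{7} \approx -86.286$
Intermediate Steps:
$I{\left(v,h \right)} = 0$
$G = - \frac{43}{7}$ ($G = -2 + \frac{9 - 38}{-55 + 62} = -2 - \frac{29}{7} = - \frac{43}{7} \approx -6.1429$)
$k = - \frac{5}{13}$ ($k = 5 \left(- \frac{1}{13}\right) = - \frac{5}{13} \approx -0.38462$)
$F{\left(m,l \right)} = -5$ ($F{\left(m,l \right)} = -5 + \frac{0^{2}}{7} = -5 + \frac{1}{7} \cdot 0 = -5 + 0 = -5$)
$-357 + F{\left(k,14 \right)} \left(G - 48\right) = -357 - 5 \left(- \frac{43}{7} - 48\right) = -357 - - \frac{1895}{7} = -357 + \frac{1895}{7} = - \frac{604}{7}$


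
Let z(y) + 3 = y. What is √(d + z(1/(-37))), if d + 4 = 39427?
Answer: 59*√15503/37 ≈ 198.54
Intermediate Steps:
d = 39423 (d = -4 + 39427 = 39423)
z(y) = -3 + y
√(d + z(1/(-37))) = √(39423 + (-3 + 1/(-37))) = √(39423 + (-3 - 1/37)) = √(39423 - 112/37) = √(1458539/37) = 59*√15503/37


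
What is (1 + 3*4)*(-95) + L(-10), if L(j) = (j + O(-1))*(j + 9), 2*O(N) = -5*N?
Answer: -2455/2 ≈ -1227.5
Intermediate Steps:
O(N) = -5*N/2 (O(N) = (-5*N)/2 = -5*N/2)
L(j) = (9 + j)*(5/2 + j) (L(j) = (j - 5/2*(-1))*(j + 9) = (j + 5/2)*(9 + j) = (5/2 + j)*(9 + j) = (9 + j)*(5/2 + j))
(1 + 3*4)*(-95) + L(-10) = (1 + 3*4)*(-95) + (45/2 + (-10)**2 + (23/2)*(-10)) = (1 + 12)*(-95) + (45/2 + 100 - 115) = 13*(-95) + 15/2 = -1235 + 15/2 = -2455/2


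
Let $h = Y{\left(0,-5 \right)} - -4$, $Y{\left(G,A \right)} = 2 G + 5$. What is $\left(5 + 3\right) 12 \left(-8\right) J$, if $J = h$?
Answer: $-6912$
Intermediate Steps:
$Y{\left(G,A \right)} = 5 + 2 G$
$h = 9$ ($h = \left(5 + 2 \cdot 0\right) - -4 = \left(5 + 0\right) + 4 = 5 + 4 = 9$)
$J = 9$
$\left(5 + 3\right) 12 \left(-8\right) J = \left(5 + 3\right) 12 \left(-8\right) 9 = 8 \cdot 12 \left(-8\right) 9 = 96 \left(-8\right) 9 = \left(-768\right) 9 = -6912$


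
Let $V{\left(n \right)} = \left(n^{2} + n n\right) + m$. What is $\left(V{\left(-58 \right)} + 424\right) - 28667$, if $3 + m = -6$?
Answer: $-21524$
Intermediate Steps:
$m = -9$ ($m = -3 - 6 = -9$)
$V{\left(n \right)} = -9 + 2 n^{2}$ ($V{\left(n \right)} = \left(n^{2} + n n\right) - 9 = \left(n^{2} + n^{2}\right) - 9 = 2 n^{2} - 9 = -9 + 2 n^{2}$)
$\left(V{\left(-58 \right)} + 424\right) - 28667 = \left(\left(-9 + 2 \left(-58\right)^{2}\right) + 424\right) - 28667 = \left(\left(-9 + 2 \cdot 3364\right) + 424\right) - 28667 = \left(\left(-9 + 6728\right) + 424\right) - 28667 = \left(6719 + 424\right) - 28667 = 7143 - 28667 = -21524$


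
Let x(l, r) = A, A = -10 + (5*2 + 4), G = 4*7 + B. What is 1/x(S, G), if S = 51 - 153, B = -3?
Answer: ¼ ≈ 0.25000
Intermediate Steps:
G = 25 (G = 4*7 - 3 = 28 - 3 = 25)
S = -102
A = 4 (A = -10 + (10 + 4) = -10 + 14 = 4)
x(l, r) = 4
1/x(S, G) = 1/4 = ¼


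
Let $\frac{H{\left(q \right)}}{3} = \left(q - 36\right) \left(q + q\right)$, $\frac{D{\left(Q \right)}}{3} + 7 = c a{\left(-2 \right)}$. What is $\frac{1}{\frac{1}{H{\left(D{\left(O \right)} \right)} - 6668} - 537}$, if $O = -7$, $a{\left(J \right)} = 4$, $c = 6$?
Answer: $- \frac{2078}{1115887} \approx -0.0018622$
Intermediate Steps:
$D{\left(Q \right)} = 51$ ($D{\left(Q \right)} = -21 + 3 \cdot 6 \cdot 4 = -21 + 3 \cdot 24 = -21 + 72 = 51$)
$H{\left(q \right)} = 6 q \left(-36 + q\right)$ ($H{\left(q \right)} = 3 \left(q - 36\right) \left(q + q\right) = 3 \left(q - 36\right) 2 q = 3 \left(-36 + q\right) 2 q = 3 \cdot 2 q \left(-36 + q\right) = 6 q \left(-36 + q\right)$)
$\frac{1}{\frac{1}{H{\left(D{\left(O \right)} \right)} - 6668} - 537} = \frac{1}{\frac{1}{6 \cdot 51 \left(-36 + 51\right) - 6668} - 537} = \frac{1}{\frac{1}{6 \cdot 51 \cdot 15 - 6668} - 537} = \frac{1}{\frac{1}{4590 - 6668} - 537} = \frac{1}{\frac{1}{-2078} - 537} = \frac{1}{- \frac{1}{2078} - 537} = \frac{1}{- \frac{1115887}{2078}} = - \frac{2078}{1115887}$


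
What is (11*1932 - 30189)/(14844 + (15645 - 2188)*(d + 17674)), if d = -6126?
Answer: -8937/155416280 ≈ -5.7504e-5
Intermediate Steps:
(11*1932 - 30189)/(14844 + (15645 - 2188)*(d + 17674)) = (11*1932 - 30189)/(14844 + (15645 - 2188)*(-6126 + 17674)) = (21252 - 30189)/(14844 + 13457*11548) = -8937/(14844 + 155401436) = -8937/155416280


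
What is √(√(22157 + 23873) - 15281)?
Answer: √(-15281 + √46030) ≈ 122.75*I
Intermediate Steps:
√(√(22157 + 23873) - 15281) = √(√46030 - 15281) = √(-15281 + √46030)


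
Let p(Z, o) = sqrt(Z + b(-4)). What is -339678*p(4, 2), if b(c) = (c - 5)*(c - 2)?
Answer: -339678*sqrt(58) ≈ -2.5869e+6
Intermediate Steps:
b(c) = (-5 + c)*(-2 + c)
p(Z, o) = sqrt(54 + Z) (p(Z, o) = sqrt(Z + (10 + (-4)**2 - 7*(-4))) = sqrt(Z + (10 + 16 + 28)) = sqrt(Z + 54) = sqrt(54 + Z))
-339678*p(4, 2) = -339678*sqrt(54 + 4) = -339678*sqrt(58)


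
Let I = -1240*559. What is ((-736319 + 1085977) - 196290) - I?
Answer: 846528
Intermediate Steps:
I = -693160
((-736319 + 1085977) - 196290) - I = ((-736319 + 1085977) - 196290) - 1*(-693160) = (349658 - 196290) + 693160 = 153368 + 693160 = 846528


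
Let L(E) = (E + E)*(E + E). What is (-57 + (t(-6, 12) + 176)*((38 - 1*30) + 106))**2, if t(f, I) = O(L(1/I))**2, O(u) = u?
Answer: 18675630183961/46656 ≈ 4.0028e+8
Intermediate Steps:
L(E) = 4*E**2 (L(E) = (2*E)*(2*E) = 4*E**2)
t(f, I) = 16/I**4 (t(f, I) = (4*(1/I)**2)**2 = (4/I**2)**2 = 16/I**4)
(-57 + (t(-6, 12) + 176)*((38 - 1*30) + 106))**2 = (-57 + (16/12**4 + 176)*((38 - 1*30) + 106))**2 = (-57 + (16*(1/20736) + 176)*((38 - 30) + 106))**2 = (-57 + (1/1296 + 176)*(8 + 106))**2 = (-57 + (228097/1296)*114)**2 = (-57 + 4333843/216)**2 = (4321531/216)**2 = 18675630183961/46656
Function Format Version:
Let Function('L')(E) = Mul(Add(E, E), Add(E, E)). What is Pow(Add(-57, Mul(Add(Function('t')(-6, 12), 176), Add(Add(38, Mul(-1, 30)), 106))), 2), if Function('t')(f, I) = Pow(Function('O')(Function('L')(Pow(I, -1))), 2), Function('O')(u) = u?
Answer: Rational(18675630183961, 46656) ≈ 4.0028e+8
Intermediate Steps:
Function('L')(E) = Mul(4, Pow(E, 2)) (Function('L')(E) = Mul(Mul(2, E), Mul(2, E)) = Mul(4, Pow(E, 2)))
Function('t')(f, I) = Mul(16, Pow(I, -4)) (Function('t')(f, I) = Pow(Mul(4, Pow(Pow(I, -1), 2)), 2) = Pow(Mul(4, Pow(I, -2)), 2) = Mul(16, Pow(I, -4)))
Pow(Add(-57, Mul(Add(Function('t')(-6, 12), 176), Add(Add(38, Mul(-1, 30)), 106))), 2) = Pow(Add(-57, Mul(Add(Mul(16, Pow(12, -4)), 176), Add(Add(38, Mul(-1, 30)), 106))), 2) = Pow(Add(-57, Mul(Add(Mul(16, Rational(1, 20736)), 176), Add(Add(38, -30), 106))), 2) = Pow(Add(-57, Mul(Add(Rational(1, 1296), 176), Add(8, 106))), 2) = Pow(Add(-57, Mul(Rational(228097, 1296), 114)), 2) = Pow(Add(-57, Rational(4333843, 216)), 2) = Pow(Rational(4321531, 216), 2) = Rational(18675630183961, 46656)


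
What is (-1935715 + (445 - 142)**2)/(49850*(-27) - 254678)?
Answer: 921953/800314 ≈ 1.1520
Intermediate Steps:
(-1935715 + (445 - 142)**2)/(49850*(-27) - 254678) = (-1935715 + 303**2)/(-1345950 - 254678) = (-1935715 + 91809)/(-1600628) = -1843906*(-1/1600628) = 921953/800314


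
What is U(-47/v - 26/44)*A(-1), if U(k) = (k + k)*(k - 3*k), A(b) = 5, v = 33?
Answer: -88445/1089 ≈ -81.217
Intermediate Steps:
U(k) = -4*k² (U(k) = (2*k)*(-2*k) = -4*k²)
U(-47/v - 26/44)*A(-1) = -4*(-47/33 - 26/44)²*5 = -4*(-47*1/33 - 26*1/44)²*5 = -4*(-47/33 - 13/22)²*5 = -4*(-133/66)²*5 = -4*17689/4356*5 = -17689/1089*5 = -88445/1089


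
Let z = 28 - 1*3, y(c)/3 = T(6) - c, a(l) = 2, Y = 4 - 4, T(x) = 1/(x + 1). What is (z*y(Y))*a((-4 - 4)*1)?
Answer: 150/7 ≈ 21.429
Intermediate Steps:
T(x) = 1/(1 + x)
Y = 0
y(c) = 3/7 - 3*c (y(c) = 3*(1/(1 + 6) - c) = 3*(1/7 - c) = 3*(⅐ - c) = 3/7 - 3*c)
z = 25 (z = 28 - 3 = 25)
(z*y(Y))*a((-4 - 4)*1) = (25*(3/7 - 3*0))*2 = (25*(3/7 + 0))*2 = (25*(3/7))*2 = (75/7)*2 = 150/7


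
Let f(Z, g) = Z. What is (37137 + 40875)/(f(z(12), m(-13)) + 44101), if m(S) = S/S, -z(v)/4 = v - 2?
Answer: 26004/14687 ≈ 1.7705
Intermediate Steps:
z(v) = 8 - 4*v (z(v) = -4*(v - 2) = -4*(-2 + v) = 8 - 4*v)
m(S) = 1
(37137 + 40875)/(f(z(12), m(-13)) + 44101) = (37137 + 40875)/((8 - 4*12) + 44101) = 78012/((8 - 48) + 44101) = 78012/(-40 + 44101) = 78012/44061 = 78012*(1/44061) = 26004/14687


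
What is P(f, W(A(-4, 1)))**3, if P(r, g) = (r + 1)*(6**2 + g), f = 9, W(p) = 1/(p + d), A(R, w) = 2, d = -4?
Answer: 44738875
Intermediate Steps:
W(p) = 1/(-4 + p) (W(p) = 1/(p - 4) = 1/(-4 + p))
P(r, g) = (1 + r)*(36 + g)
P(f, W(A(-4, 1)))**3 = (36 + 1/(-4 + 2) + 36*9 + 9/(-4 + 2))**3 = (36 + 1/(-2) + 324 + 9/(-2))**3 = (36 - 1/2 + 324 - 1/2*9)**3 = (36 - 1/2 + 324 - 9/2)**3 = 355**3 = 44738875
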